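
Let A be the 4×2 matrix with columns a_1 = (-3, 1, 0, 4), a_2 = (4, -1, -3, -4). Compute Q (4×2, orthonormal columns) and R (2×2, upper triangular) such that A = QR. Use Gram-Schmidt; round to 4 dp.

q_1 = a_1/‖a_1‖ = (-3, 1, 0, 4)/5.0990 = (-0.5883, 0.1961, 0.0000, 0.7845).
r_{12} = q_1·a_2 = -5.6874.
u_2 = a_2 + 5.6874·q_1 = (0.6538, 0.1154, -3.0000, 0.4615).
‖u_2‖ = 3.1071, so q_2 = (0.2104, 0.0371, -0.9655, 0.1485).

Q = [[-0.5883, 0.2104], [0.1961, 0.0371], [0.0000, -0.9655], [0.7845, 0.1485]], R = [[5.0990, -5.6874], [0.0000, 3.1071]]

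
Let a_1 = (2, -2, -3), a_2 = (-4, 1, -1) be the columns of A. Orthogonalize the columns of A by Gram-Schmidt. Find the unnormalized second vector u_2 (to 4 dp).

q_1 = a_1/‖a_1‖ = (2, -2, -3)/4.1231 = (0.4851, -0.4851, -0.7276).
r_{12} = q_1·a_2 = -1.6977.
u_2 = a_2 + 1.6977·q_1 = (-3.1765, 0.1765, -2.2353).

u_2 = (-3.1765, 0.1765, -2.2353)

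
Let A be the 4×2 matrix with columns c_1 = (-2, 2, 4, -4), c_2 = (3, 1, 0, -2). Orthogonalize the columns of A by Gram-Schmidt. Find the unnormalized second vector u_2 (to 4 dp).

c_1 = (-2, 2, 4, -4); ‖c_1‖ = 6.3246, so e_1 = (-0.3162, 0.3162, 0.6325, -0.6325).
e_1·c_2 = (-0.3162)·3 + 0.3162·1 + 0.6325·0 + (-0.6325)·(-2) = 0.6325.
u_2 = c_2 − 0.6325·e_1 = (3.2000, 0.8000, -0.4000, -1.6000).

u_2 = (3.2000, 0.8000, -0.4000, -1.6000)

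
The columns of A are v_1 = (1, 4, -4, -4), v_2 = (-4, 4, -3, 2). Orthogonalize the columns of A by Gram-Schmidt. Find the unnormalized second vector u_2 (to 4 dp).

v_1 = (1, 4, -4, -4); ‖v_1‖ = 7.0000, so q_1 = (0.1429, 0.5714, -0.5714, -0.5714).
q_1·v_2 = 0.1429·(-4) + 0.5714·4 + (-0.5714)·(-3) + (-0.5714)·2 = 2.2857.
u_2 = v_2 − 2.2857·q_1 = (-4.3265, 2.6939, -1.6939, 3.3061).

u_2 = (-4.3265, 2.6939, -1.6939, 3.3061)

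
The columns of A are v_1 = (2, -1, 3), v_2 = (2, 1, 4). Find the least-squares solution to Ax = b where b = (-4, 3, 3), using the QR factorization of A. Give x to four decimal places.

e_1 = v_1/‖v_1‖ = (2, -1, 3)/3.7417 = (0.5345, -0.2673, 0.8018).
r_{12} = e_1·v_2 = 4.0089.
u_2 = v_2 − 4.0089·e_1 = (-0.1429, 2.0714, 0.7857).
‖u_2‖ = 2.2200, so e_2 = (-0.0643, 0.9331, 0.3539).
Qᵀb = (-0.5345, 4.1183).
Back-substitute: x_2 = 4.1183/2.2200 = 1.8551.
x_1 = (-0.5345 − 4.0089·1.8551)/3.7417 = -2.1304.

x = (-2.1304, 1.8551)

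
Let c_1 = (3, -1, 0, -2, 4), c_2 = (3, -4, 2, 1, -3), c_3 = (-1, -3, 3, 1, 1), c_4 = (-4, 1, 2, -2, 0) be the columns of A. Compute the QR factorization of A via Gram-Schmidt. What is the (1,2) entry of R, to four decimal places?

r_{12} = -0.1826

c_1 = (3, -1, 0, -2, 4); ‖c_1‖ = 5.4772, so q_1 = (0.5477, -0.1826, 0.0000, -0.3651, 0.7303).
r_{12} = q_1·c_2 = -0.1826.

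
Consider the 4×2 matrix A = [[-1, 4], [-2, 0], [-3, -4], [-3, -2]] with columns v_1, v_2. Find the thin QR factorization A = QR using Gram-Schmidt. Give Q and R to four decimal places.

Q = [[-0.2085, 0.8792], [-0.4170, 0.2322], [-0.6255, -0.4147], [-0.6255, -0.0332]], R = [[4.7958, 2.9192], [0.0000, 5.2420]]

v_1 = (-1, -2, -3, -3); ‖v_1‖ = 4.7958, so q_1 = (-0.2085, -0.4170, -0.6255, -0.6255).
q_1·v_2 = (-0.2085)·4 + (-0.4170)·0 + (-0.6255)·(-4) + (-0.6255)·(-2) = 2.9192.
u_2 = v_2 − 2.9192·q_1 = (4.6087, 1.2174, -2.1739, -0.1739).
‖u_2‖ = 5.2420, so q_2 = (0.8792, 0.2322, -0.4147, -0.0332).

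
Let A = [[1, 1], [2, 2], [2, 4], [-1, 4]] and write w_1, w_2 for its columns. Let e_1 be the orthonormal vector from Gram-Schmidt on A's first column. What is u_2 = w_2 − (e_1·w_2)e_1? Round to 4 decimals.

e_1 = w_1/‖w_1‖ = (1, 2, 2, -1)/3.1623 = (0.3162, 0.6325, 0.6325, -0.3162).
r_{12} = e_1·w_2 = 2.8460.
u_2 = w_2 − 2.8460·e_1 = (0.1000, 0.2000, 2.2000, 4.9000).

u_2 = (0.1000, 0.2000, 2.2000, 4.9000)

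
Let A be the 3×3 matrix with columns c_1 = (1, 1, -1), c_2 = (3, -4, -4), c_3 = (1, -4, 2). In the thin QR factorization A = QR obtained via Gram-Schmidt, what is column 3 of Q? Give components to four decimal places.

q_3 = (0.7493, -0.0937, 0.6556)

q_1 = c_1/‖c_1‖ = (1, 1, -1)/1.7321 = (0.5774, 0.5774, -0.5774).
r_{12} = q_1·c_2 = 1.7321.
u_2 = c_2 − 1.7321·q_1 = (2.0000, -5.0000, -3.0000).
‖u_2‖ = 6.1644, so q_2 = (0.3244, -0.8111, -0.4867).
r_{13} = q_1·c_3 = -2.8868; r_{23} = q_2·c_3 = 2.5955.
u_3 = c_3 + 2.8868·q_1 − 2.5955·q_2 = (1.8246, -0.2281, 1.5965).
‖u_3‖ = 2.4351, so q_3 = (0.7493, -0.0937, 0.6556).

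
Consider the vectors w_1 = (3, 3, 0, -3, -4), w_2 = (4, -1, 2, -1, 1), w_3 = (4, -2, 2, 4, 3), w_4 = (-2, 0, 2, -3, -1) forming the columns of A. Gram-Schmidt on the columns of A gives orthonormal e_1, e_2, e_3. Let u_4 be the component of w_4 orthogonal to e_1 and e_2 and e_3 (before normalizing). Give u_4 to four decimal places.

u_4 = (-0.7538, 0.1766, 2.0731, 0.2979, -0.6564)

w_1 = (3, 3, 0, -3, -4); ‖w_1‖ = 6.5574, so e_1 = (0.4575, 0.4575, 0.0000, -0.4575, -0.6100).
e_1·w_2 = 0.4575·4 + 0.4575·(-1) + 0.0000·2 + (-0.4575)·(-1) + (-0.6100)·1 = 1.2200.
u_2 = w_2 − 1.2200·e_1 = (3.4419, -1.5581, 2.0000, -0.4419, 1.7442).
‖u_2‖ = 4.6381, so e_2 = (0.7421, -0.3359, 0.4312, -0.0953, 0.3761).
e_1·w_3 = 0.4575·4 + 0.4575·(-2) + 0.0000·2 + (-0.4575)·4 + (-0.6100)·3 = -2.7450; e_2·w_3 = 0.7421·4 + (-0.3359)·(-2) + 0.4312·2 + (-0.0953)·4 + 0.3761·3 = 5.2498.
u_3 = w_3 + 2.7450·e_1 − 5.2498·e_2 = (1.3600, 1.0195, -0.2638, 3.2443, -0.6486).
‖u_3‖ = 3.7289, so e_3 = (0.3647, 0.2734, -0.0707, 0.8700, -0.1740).
e_1·w_4 = 0.4575·(-2) + 0.4575·0 + 0.0000·2 + (-0.4575)·(-3) + (-0.6100)·(-1) = 1.0675; e_2·w_4 = 0.7421·(-2) + (-0.3359)·0 + 0.4312·2 + (-0.0953)·(-3) + 0.3761·(-1) = -0.7120; e_3·w_4 = 0.3647·(-2) + 0.2734·0 + (-0.0707)·2 + 0.8700·(-3) + (-0.1740)·(-1) = -3.3071.
u_4 = w_4 − 1.0675·e_1 + 0.7120·e_2 + 3.3071·e_3 = (-0.7538, 0.1766, 2.0731, 0.2979, -0.6564).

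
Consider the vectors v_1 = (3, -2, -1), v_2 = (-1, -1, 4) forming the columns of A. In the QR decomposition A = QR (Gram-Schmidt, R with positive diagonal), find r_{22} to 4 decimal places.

r_{22} = 4.0267

q_1 = v_1/‖v_1‖ = (3, -2, -1)/3.7417 = (0.8018, -0.5345, -0.2673).
r_{12} = q_1·v_2 = -1.3363.
u_2 = v_2 + 1.3363·q_1 = (0.0714, -1.7143, 3.6429).
r_{22} = ‖u_2‖ = 4.0267.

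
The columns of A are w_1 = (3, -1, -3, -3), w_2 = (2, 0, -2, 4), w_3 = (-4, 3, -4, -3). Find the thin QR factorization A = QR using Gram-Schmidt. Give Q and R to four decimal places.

Q = [[0.5669, 0.4082, -0.5574], [-0.1890, 0.0000, 0.4918], [-0.5669, -0.4082, -0.6667], [-0.5669, 0.8165, -0.0546]], R = [[5.2915, 0.0000, 1.1339], [0.0000, 4.8990, -2.4495], [0.0000, 0.0000, 6.5356]]

w_1 = (3, -1, -3, -3); ‖w_1‖ = 5.2915, so q_1 = (0.5669, -0.1890, -0.5669, -0.5669).
q_1·w_2 = 0.5669·2 + (-0.1890)·0 + (-0.5669)·(-2) + (-0.5669)·4 = 0.0000.
u_2 = w_2 + 0.0000·q_1 = (2.0000, 0.0000, -2.0000, 4.0000).
‖u_2‖ = 4.8990, so q_2 = (0.4082, 0.0000, -0.4082, 0.8165).
q_1·w_3 = 0.5669·(-4) + (-0.1890)·3 + (-0.5669)·(-4) + (-0.5669)·(-3) = 1.1339; q_2·w_3 = 0.4082·(-4) + 0.0000·3 + (-0.4082)·(-4) + 0.8165·(-3) = -2.4495.
u_3 = w_3 − 1.1339·q_1 + 2.4495·q_2 = (-3.6429, 3.2143, -4.3571, -0.3571).
‖u_3‖ = 6.5356, so q_3 = (-0.5574, 0.4918, -0.6667, -0.0546).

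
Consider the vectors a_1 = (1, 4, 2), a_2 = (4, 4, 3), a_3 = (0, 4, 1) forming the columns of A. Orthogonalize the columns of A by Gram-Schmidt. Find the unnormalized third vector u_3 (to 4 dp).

a_1 = (1, 4, 2); ‖a_1‖ = 4.5826, so e_1 = (0.2182, 0.8729, 0.4364).
e_1·a_2 = 0.2182·4 + 0.8729·4 + 0.4364·3 = 5.6737.
u_2 = a_2 − 5.6737·e_1 = (2.7619, -0.9524, 0.5238).
‖u_2‖ = 2.9681, so e_2 = (0.9305, -0.3209, 0.1765).
e_1·a_3 = 0.2182·0 + 0.8729·4 + 0.4364·1 = 3.9279; e_2·a_3 = 0.9305·0 + (-0.3209)·4 + 0.1765·1 = -1.1070.
u_3 = a_3 − 3.9279·e_1 + 1.1070·e_2 = (0.1730, 0.2162, -0.5189).

u_3 = (0.1730, 0.2162, -0.5189)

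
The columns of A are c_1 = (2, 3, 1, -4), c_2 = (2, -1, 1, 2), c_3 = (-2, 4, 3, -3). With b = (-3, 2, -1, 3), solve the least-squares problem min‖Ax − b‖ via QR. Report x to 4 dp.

x = (-0.8727, -0.2710, 0.5024)

e_1 = c_1/‖c_1‖ = (2, 3, 1, -4)/5.4772 = (0.3651, 0.5477, 0.1826, -0.7303).
r_{12} = e_1·c_2 = -1.0954.
u_2 = c_2 + 1.0954·e_1 = (2.4000, -0.4000, 1.2000, 1.2000).
‖u_2‖ = 2.9665, so e_2 = (0.8090, -0.1348, 0.4045, 0.4045).
r_{13} = e_1·c_3 = 4.1992; r_{23} = e_2·c_3 = -2.1574.
u_3 = c_3 − 4.1992·e_1 + 2.1574·e_2 = (-1.7879, 1.4091, 3.1061, 0.9394).
‖u_3‖ = 3.9639, so e_3 = (-0.4510, 0.3555, 0.7836, 0.2370).
Qᵀb = (-2.3735, -1.8878, 1.9915).
Back-substitute: x_3 = 1.9915/3.9639 = 0.5024.
x_2 = (-1.8878 + 2.1574·0.5024)/2.9665 = -0.2710.
x_1 = (-2.3735 + 1.0954·(-0.2710) − 4.1992·0.5024)/5.4772 = -0.8727.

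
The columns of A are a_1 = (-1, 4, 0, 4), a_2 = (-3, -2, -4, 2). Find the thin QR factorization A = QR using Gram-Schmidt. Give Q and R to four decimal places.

e_1 = a_1/‖a_1‖ = (-1, 4, 0, 4)/5.7446 = (-0.1741, 0.6963, 0.0000, 0.6963).
r_{12} = e_1·a_2 = 0.5222.
u_2 = a_2 − 0.5222·e_1 = (-2.9091, -2.3636, -4.0000, 1.6364).
‖u_2‖ = 5.7208, so e_2 = (-0.5085, -0.4132, -0.6992, 0.2860).

Q = [[-0.1741, -0.5085], [0.6963, -0.4132], [0.0000, -0.6992], [0.6963, 0.2860]], R = [[5.7446, 0.5222], [0.0000, 5.7208]]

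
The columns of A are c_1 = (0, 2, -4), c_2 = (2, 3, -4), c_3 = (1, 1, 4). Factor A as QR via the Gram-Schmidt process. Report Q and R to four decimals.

c_1 = (0, 2, -4); ‖c_1‖ = 4.4721, so e_1 = (0.0000, 0.4472, -0.8944).
e_1·c_2 = 0.0000·2 + 0.4472·3 + (-0.8944)·(-4) = 4.9193.
u_2 = c_2 − 4.9193·e_1 = (2.0000, 0.8000, 0.4000).
‖u_2‖ = 2.1909, so e_2 = (0.9129, 0.3651, 0.1826).
e_1·c_3 = 0.0000·1 + 0.4472·1 + (-0.8944)·4 = -3.1305; e_2·c_3 = 0.9129·1 + 0.3651·1 + 0.1826·4 = 2.0083.
u_3 = c_3 + 3.1305·e_1 − 2.0083·e_2 = (-0.8333, 1.6667, 0.8333).
‖u_3‖ = 2.0412, so e_3 = (-0.4082, 0.8165, 0.4082).

Q = [[0.0000, 0.9129, -0.4082], [0.4472, 0.3651, 0.8165], [-0.8944, 0.1826, 0.4082]], R = [[4.4721, 4.9193, -3.1305], [0.0000, 2.1909, 2.0083], [0.0000, 0.0000, 2.0412]]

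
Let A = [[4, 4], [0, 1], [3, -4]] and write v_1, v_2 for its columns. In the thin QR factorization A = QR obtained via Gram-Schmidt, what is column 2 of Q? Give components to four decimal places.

e_1 = v_1/‖v_1‖ = (4, 0, 3)/5.0000 = (0.8000, 0.0000, 0.6000).
r_{12} = e_1·v_2 = 0.8000.
u_2 = v_2 − 0.8000·e_1 = (3.3600, 1.0000, -4.4800).
‖u_2‖ = 5.6886, so e_2 = (0.5907, 0.1758, -0.7875).

e_2 = (0.5907, 0.1758, -0.7875)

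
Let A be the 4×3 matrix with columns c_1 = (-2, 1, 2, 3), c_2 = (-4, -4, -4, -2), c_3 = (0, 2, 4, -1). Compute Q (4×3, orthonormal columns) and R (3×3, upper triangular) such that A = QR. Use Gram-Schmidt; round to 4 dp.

q_1 = c_1/‖c_1‖ = (-2, 1, 2, 3)/4.2426 = (-0.4714, 0.2357, 0.4714, 0.7071).
r_{12} = q_1·c_2 = -2.3570.
u_2 = c_2 + 2.3570·q_1 = (-5.1111, -3.4444, -2.8889, -0.3333).
‖u_2‖ = 6.8150, so q_2 = (-0.7500, -0.5054, -0.4239, -0.0489).
r_{13} = q_1·c_3 = 1.6499; r_{23} = q_2·c_3 = -2.6575.
u_3 = c_3 − 1.6499·q_1 + 2.6575·q_2 = (-1.2153, 0.2679, 2.0957, -2.2967).
‖u_3‖ = 3.3489, so q_3 = (-0.3629, 0.0800, 0.6258, -0.6858).

Q = [[-0.4714, -0.7500, -0.3629], [0.2357, -0.5054, 0.0800], [0.4714, -0.4239, 0.6258], [0.7071, -0.0489, -0.6858]], R = [[4.2426, -2.3570, 1.6499], [0.0000, 6.8150, -2.6575], [0.0000, 0.0000, 3.3489]]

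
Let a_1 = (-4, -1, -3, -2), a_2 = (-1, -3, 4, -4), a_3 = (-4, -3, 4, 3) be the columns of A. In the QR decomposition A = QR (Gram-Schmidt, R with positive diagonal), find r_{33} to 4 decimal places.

a_1 = (-4, -1, -3, -2); ‖a_1‖ = 5.4772, so q_1 = (-0.7303, -0.1826, -0.5477, -0.3651).
q_1·a_2 = (-0.7303)·(-1) + (-0.1826)·(-3) + (-0.5477)·4 + (-0.3651)·(-4) = 0.5477.
u_2 = a_2 − 0.5477·q_1 = (-0.6000, -2.9000, 4.3000, -3.8000).
‖u_2‖ = 6.4576, so q_2 = (-0.0929, -0.4491, 0.6659, -0.5885).
q_1·a_3 = (-0.7303)·(-4) + (-0.1826)·(-3) + (-0.5477)·4 + (-0.3651)·3 = 0.1826; q_2·a_3 = (-0.0929)·(-4) + (-0.4491)·(-3) + 0.6659·4 + (-0.5885)·3 = 2.6171.
u_3 = a_3 − 0.1826·q_1 − 2.6171·q_2 = (-3.6235, -1.7914, 2.3573, 4.6067).
r_{33} = ‖u_3‖ = 6.5664.

r_{33} = 6.5664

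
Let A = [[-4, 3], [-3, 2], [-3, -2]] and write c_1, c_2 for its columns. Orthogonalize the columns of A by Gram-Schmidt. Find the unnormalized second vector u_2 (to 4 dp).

q_1 = c_1/‖c_1‖ = (-4, -3, -3)/5.8310 = (-0.6860, -0.5145, -0.5145).
r_{12} = q_1·c_2 = -2.0580.
u_2 = c_2 + 2.0580·q_1 = (1.5882, 0.9412, -3.0588).

u_2 = (1.5882, 0.9412, -3.0588)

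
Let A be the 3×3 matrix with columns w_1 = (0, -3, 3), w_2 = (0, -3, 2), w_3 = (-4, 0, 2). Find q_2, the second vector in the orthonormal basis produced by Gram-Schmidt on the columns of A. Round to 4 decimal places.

w_1 = (0, -3, 3); ‖w_1‖ = 4.2426, so q_1 = (0.0000, -0.7071, 0.7071).
q_1·w_2 = 0.0000·0 + (-0.7071)·(-3) + 0.7071·2 = 3.5355.
u_2 = w_2 − 3.5355·q_1 = (0.0000, -0.5000, -0.5000).
‖u_2‖ = 0.7071, so q_2 = (0.0000, -0.7071, -0.7071).

q_2 = (0.0000, -0.7071, -0.7071)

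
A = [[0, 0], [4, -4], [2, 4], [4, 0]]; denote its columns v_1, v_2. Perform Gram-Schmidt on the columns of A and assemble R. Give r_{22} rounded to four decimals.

r_{22} = 5.4975

v_1 = (0, 4, 2, 4); ‖v_1‖ = 6.0000, so e_1 = (0.0000, 0.6667, 0.3333, 0.6667).
e_1·v_2 = 0.0000·0 + 0.6667·(-4) + 0.3333·4 + 0.6667·0 = -1.3333.
u_2 = v_2 + 1.3333·e_1 = (0.0000, -3.1111, 4.4444, 0.8889).
r_{22} = ‖u_2‖ = 5.4975.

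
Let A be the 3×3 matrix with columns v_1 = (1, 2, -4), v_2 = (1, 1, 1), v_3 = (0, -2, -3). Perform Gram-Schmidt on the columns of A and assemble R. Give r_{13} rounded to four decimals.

v_1 = (1, 2, -4); ‖v_1‖ = 4.5826, so e_1 = (0.2182, 0.4364, -0.8729).
r_{13} = e_1·v_3 = 1.7457.

r_{13} = 1.7457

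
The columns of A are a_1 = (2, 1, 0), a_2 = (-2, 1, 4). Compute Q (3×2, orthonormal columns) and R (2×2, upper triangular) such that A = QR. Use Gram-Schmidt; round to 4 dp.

Q = [[0.8944, -0.1826], [0.4472, 0.3651], [0.0000, 0.9129]], R = [[2.2361, -1.3416], [0.0000, 4.3818]]

a_1 = (2, 1, 0); ‖a_1‖ = 2.2361, so e_1 = (0.8944, 0.4472, 0.0000).
e_1·a_2 = 0.8944·(-2) + 0.4472·1 + 0.0000·4 = -1.3416.
u_2 = a_2 + 1.3416·e_1 = (-0.8000, 1.6000, 4.0000).
‖u_2‖ = 4.3818, so e_2 = (-0.1826, 0.3651, 0.9129).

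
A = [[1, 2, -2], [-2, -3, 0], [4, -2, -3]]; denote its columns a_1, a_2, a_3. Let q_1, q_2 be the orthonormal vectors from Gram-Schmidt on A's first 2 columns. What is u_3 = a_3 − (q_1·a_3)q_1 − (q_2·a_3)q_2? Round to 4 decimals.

u_3 = (-1.5686, -0.9804, -0.0980)

q_1 = a_1/‖a_1‖ = (1, -2, 4)/4.5826 = (0.2182, -0.4364, 0.8729).
r_{12} = q_1·a_2 = 0.0000.
u_2 = a_2 + 0.0000·q_1 = (2.0000, -3.0000, -2.0000).
‖u_2‖ = 4.1231, so q_2 = (0.4851, -0.7276, -0.4851).
r_{13} = q_1·a_3 = -3.0551; r_{23} = q_2·a_3 = 0.4851.
u_3 = a_3 + 3.0551·q_1 − 0.4851·q_2 = (-1.5686, -0.9804, -0.0980).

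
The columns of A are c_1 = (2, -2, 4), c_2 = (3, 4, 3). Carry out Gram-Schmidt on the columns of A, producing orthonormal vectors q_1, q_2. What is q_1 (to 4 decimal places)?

q_1 = (0.4082, -0.4082, 0.8165)

c_1 = (2, -2, 4); ‖c_1‖ = 4.8990, so q_1 = (0.4082, -0.4082, 0.8165).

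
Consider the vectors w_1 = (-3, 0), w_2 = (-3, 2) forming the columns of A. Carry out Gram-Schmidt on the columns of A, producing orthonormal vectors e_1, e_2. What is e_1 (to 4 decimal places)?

w_1 = (-3, 0); ‖w_1‖ = 3.0000, so e_1 = (-1.0000, 0.0000).

e_1 = (-1.0000, 0.0000)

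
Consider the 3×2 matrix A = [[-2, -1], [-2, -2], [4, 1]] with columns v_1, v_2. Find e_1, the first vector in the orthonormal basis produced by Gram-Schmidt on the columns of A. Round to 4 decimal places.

e_1 = (-0.4082, -0.4082, 0.8165)

e_1 = v_1/‖v_1‖ = (-2, -2, 4)/4.8990 = (-0.4082, -0.4082, 0.8165).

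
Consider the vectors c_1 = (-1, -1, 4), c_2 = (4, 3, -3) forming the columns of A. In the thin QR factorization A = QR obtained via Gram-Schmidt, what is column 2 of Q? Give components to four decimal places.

c_1 = (-1, -1, 4); ‖c_1‖ = 4.2426, so e_1 = (-0.2357, -0.2357, 0.9428).
e_1·c_2 = (-0.2357)·4 + (-0.2357)·3 + 0.9428·(-3) = -4.4783.
u_2 = c_2 + 4.4783·e_1 = (2.9444, 1.9444, 1.2222).
‖u_2‖ = 3.7342, so e_2 = (0.7885, 0.5207, 0.3273).

e_2 = (0.7885, 0.5207, 0.3273)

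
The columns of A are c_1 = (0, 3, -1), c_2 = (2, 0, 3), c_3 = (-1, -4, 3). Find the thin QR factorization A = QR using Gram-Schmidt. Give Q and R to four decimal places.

Q = [[0.0000, 0.5750, -0.8182], [0.9487, 0.2587, 0.1818], [-0.3162, 0.7762, 0.5455]], R = [[3.1623, -0.9487, -4.7434], [0.0000, 3.4785, 0.7187], [0.0000, 0.0000, 1.7273]]

e_1 = c_1/‖c_1‖ = (0, 3, -1)/3.1623 = (0.0000, 0.9487, -0.3162).
r_{12} = e_1·c_2 = -0.9487.
u_2 = c_2 + 0.9487·e_1 = (2.0000, 0.9000, 2.7000).
‖u_2‖ = 3.4785, so e_2 = (0.5750, 0.2587, 0.7762).
r_{13} = e_1·c_3 = -4.7434; r_{23} = e_2·c_3 = 0.7187.
u_3 = c_3 + 4.7434·e_1 − 0.7187·e_2 = (-1.4132, 0.3140, 0.9421).
‖u_3‖ = 1.7273, so e_3 = (-0.8182, 0.1818, 0.5455).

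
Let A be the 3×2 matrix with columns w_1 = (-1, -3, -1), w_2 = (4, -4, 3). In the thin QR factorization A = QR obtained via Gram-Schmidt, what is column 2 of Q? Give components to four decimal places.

w_1 = (-1, -3, -1); ‖w_1‖ = 3.3166, so e_1 = (-0.3015, -0.9045, -0.3015).
e_1·w_2 = (-0.3015)·4 + (-0.9045)·(-4) + (-0.3015)·3 = 1.5076.
u_2 = w_2 − 1.5076·e_1 = (4.4545, -2.6364, 3.4545).
‖u_2‖ = 6.2231, so e_2 = (0.7158, -0.4236, 0.5551).

e_2 = (0.7158, -0.4236, 0.5551)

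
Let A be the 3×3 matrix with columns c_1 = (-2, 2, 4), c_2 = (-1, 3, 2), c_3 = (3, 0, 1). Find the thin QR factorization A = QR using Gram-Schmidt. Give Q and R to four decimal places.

Q = [[-0.4082, 0.1826, 0.8944], [0.4082, 0.9129, 0.0000], [0.8165, -0.3651, 0.4472]], R = [[4.8990, 3.2660, -0.4082], [0.0000, 1.8257, 0.1826], [0.0000, 0.0000, 3.1305]]

e_1 = c_1/‖c_1‖ = (-2, 2, 4)/4.8990 = (-0.4082, 0.4082, 0.8165).
r_{12} = e_1·c_2 = 3.2660.
u_2 = c_2 − 3.2660·e_1 = (0.3333, 1.6667, -0.6667).
‖u_2‖ = 1.8257, so e_2 = (0.1826, 0.9129, -0.3651).
r_{13} = e_1·c_3 = -0.4082; r_{23} = e_2·c_3 = 0.1826.
u_3 = c_3 + 0.4082·e_1 − 0.1826·e_2 = (2.8000, 0.0000, 1.4000).
‖u_3‖ = 3.1305, so e_3 = (0.8944, 0.0000, 0.4472).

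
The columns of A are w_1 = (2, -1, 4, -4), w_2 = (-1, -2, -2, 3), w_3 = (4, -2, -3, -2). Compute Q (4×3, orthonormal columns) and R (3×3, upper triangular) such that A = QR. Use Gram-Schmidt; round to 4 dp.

Q = [[0.3288, 0.0302, 0.6582], [-0.1644, -0.9475, -0.1251], [0.6576, 0.0605, -0.6732], [-0.6576, 0.3125, -0.3128]], R = [[6.0828, -3.2880, 0.9864], [0.0000, 2.6813, 1.2096], [0.0000, 0.0000, 5.5285]]

e_1 = w_1/‖w_1‖ = (2, -1, 4, -4)/6.0828 = (0.3288, -0.1644, 0.6576, -0.6576).
r_{12} = e_1·w_2 = -3.2880.
u_2 = w_2 + 3.2880·e_1 = (0.0811, -2.5405, 0.1622, 0.8378).
‖u_2‖ = 2.6813, so e_2 = (0.0302, -0.9475, 0.0605, 0.3125).
r_{13} = e_1·w_3 = 0.9864; r_{23} = e_2·w_3 = 1.2096.
u_3 = w_3 − 0.9864·e_1 − 1.2096·e_2 = (3.6391, -0.6917, -3.7218, -1.7293).
‖u_3‖ = 5.5285, so e_3 = (0.6582, -0.1251, -0.6732, -0.3128).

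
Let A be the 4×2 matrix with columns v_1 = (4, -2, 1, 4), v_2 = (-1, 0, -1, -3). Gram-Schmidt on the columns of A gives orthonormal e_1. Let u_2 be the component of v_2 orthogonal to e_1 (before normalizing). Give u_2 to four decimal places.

e_1 = v_1/‖v_1‖ = (4, -2, 1, 4)/6.0828 = (0.6576, -0.3288, 0.1644, 0.6576).
r_{12} = e_1·v_2 = -2.7948.
u_2 = v_2 + 2.7948·e_1 = (0.8378, -0.9189, -0.5405, -1.1622).

u_2 = (0.8378, -0.9189, -0.5405, -1.1622)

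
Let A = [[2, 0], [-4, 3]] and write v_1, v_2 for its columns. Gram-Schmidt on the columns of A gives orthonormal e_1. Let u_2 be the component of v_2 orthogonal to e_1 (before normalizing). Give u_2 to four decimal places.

v_1 = (2, -4); ‖v_1‖ = 4.4721, so e_1 = (0.4472, -0.8944).
e_1·v_2 = 0.4472·0 + (-0.8944)·3 = -2.6833.
u_2 = v_2 + 2.6833·e_1 = (1.2000, 0.6000).

u_2 = (1.2000, 0.6000)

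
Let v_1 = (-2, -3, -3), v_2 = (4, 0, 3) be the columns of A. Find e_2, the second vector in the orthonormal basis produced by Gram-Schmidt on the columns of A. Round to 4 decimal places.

e_1 = v_1/‖v_1‖ = (-2, -3, -3)/4.6904 = (-0.4264, -0.6396, -0.6396).
r_{12} = e_1·v_2 = -3.6244.
u_2 = v_2 + 3.6244·e_1 = (2.4545, -2.3182, 0.6818).
‖u_2‖ = 3.4444, so e_2 = (0.7126, -0.6730, 0.1980).

e_2 = (0.7126, -0.6730, 0.1980)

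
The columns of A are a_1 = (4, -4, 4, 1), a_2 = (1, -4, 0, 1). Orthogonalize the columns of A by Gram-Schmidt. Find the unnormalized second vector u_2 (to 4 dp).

a_1 = (4, -4, 4, 1); ‖a_1‖ = 7.0000, so q_1 = (0.5714, -0.5714, 0.5714, 0.1429).
q_1·a_2 = 0.5714·1 + (-0.5714)·(-4) + 0.5714·0 + 0.1429·1 = 3.0000.
u_2 = a_2 − 3.0000·q_1 = (-0.7143, -2.2857, -1.7143, 0.5714).

u_2 = (-0.7143, -2.2857, -1.7143, 0.5714)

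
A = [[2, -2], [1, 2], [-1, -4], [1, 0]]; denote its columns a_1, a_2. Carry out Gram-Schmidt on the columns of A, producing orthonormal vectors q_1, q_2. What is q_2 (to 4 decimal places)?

a_1 = (2, 1, -1, 1); ‖a_1‖ = 2.6458, so q_1 = (0.7559, 0.3780, -0.3780, 0.3780).
q_1·a_2 = 0.7559·(-2) + 0.3780·2 + (-0.3780)·(-4) + 0.3780·0 = 0.7559.
u_2 = a_2 − 0.7559·q_1 = (-2.5714, 1.7143, -3.7143, -0.2857).
‖u_2‖ = 4.8403, so q_2 = (-0.5313, 0.3542, -0.7674, -0.0590).

q_2 = (-0.5313, 0.3542, -0.7674, -0.0590)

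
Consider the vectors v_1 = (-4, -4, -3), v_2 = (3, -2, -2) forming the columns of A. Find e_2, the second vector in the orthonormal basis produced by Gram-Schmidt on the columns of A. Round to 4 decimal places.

v_1 = (-4, -4, -3); ‖v_1‖ = 6.4031, so e_1 = (-0.6247, -0.6247, -0.4685).
e_1·v_2 = (-0.6247)·3 + (-0.6247)·(-2) + (-0.4685)·(-2) = 0.3123.
u_2 = v_2 − 0.3123·e_1 = (3.1951, -1.8049, -1.8537).
‖u_2‖ = 4.1113, so e_2 = (0.7772, -0.4390, -0.4509).

e_2 = (0.7772, -0.4390, -0.4509)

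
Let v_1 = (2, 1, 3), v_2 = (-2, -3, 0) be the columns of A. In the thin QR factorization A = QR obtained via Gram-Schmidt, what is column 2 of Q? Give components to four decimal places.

q_1 = v_1/‖v_1‖ = (2, 1, 3)/3.7417 = (0.5345, 0.2673, 0.8018).
r_{12} = q_1·v_2 = -1.8708.
u_2 = v_2 + 1.8708·q_1 = (-1.0000, -2.5000, 1.5000).
‖u_2‖ = 3.0822, so q_2 = (-0.3244, -0.8111, 0.4867).

q_2 = (-0.3244, -0.8111, 0.4867)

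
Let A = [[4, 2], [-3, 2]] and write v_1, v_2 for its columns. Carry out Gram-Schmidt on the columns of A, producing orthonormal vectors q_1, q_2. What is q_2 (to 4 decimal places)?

q_2 = (0.6000, 0.8000)

q_1 = v_1/‖v_1‖ = (4, -3)/5.0000 = (0.8000, -0.6000).
r_{12} = q_1·v_2 = 0.4000.
u_2 = v_2 − 0.4000·q_1 = (1.6800, 2.2400).
‖u_2‖ = 2.8000, so q_2 = (0.6000, 0.8000).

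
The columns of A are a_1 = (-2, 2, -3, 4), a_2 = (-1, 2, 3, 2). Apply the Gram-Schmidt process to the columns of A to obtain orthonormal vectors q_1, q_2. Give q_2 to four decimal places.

q_2 = (-0.1678, 0.4087, 0.8319, 0.3357)

a_1 = (-2, 2, -3, 4); ‖a_1‖ = 5.7446, so q_1 = (-0.3482, 0.3482, -0.5222, 0.6963).
q_1·a_2 = (-0.3482)·(-1) + 0.3482·2 + (-0.5222)·3 + 0.6963·2 = 0.8704.
u_2 = a_2 − 0.8704·q_1 = (-0.6970, 1.6970, 3.4545, 1.3939).
‖u_2‖ = 4.1524, so q_2 = (-0.1678, 0.4087, 0.8319, 0.3357).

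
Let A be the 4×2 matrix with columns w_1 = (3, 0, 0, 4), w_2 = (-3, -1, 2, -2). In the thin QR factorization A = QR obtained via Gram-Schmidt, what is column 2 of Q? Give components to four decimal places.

q_1 = w_1/‖w_1‖ = (3, 0, 0, 4)/5.0000 = (0.6000, 0.0000, 0.0000, 0.8000).
r_{12} = q_1·w_2 = -3.4000.
u_2 = w_2 + 3.4000·q_1 = (-0.9600, -1.0000, 2.0000, 0.7200).
‖u_2‖ = 2.5377, so q_2 = (-0.3783, -0.3941, 0.7881, 0.2837).

q_2 = (-0.3783, -0.3941, 0.7881, 0.2837)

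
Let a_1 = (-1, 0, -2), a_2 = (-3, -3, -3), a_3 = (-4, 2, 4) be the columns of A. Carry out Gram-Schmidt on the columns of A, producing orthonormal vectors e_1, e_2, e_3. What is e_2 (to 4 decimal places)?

a_1 = (-1, 0, -2); ‖a_1‖ = 2.2361, so e_1 = (-0.4472, 0.0000, -0.8944).
e_1·a_2 = (-0.4472)·(-3) + 0.0000·(-3) + (-0.8944)·(-3) = 4.0249.
u_2 = a_2 − 4.0249·e_1 = (-1.2000, -3.0000, 0.6000).
‖u_2‖ = 3.2863, so e_2 = (-0.3651, -0.9129, 0.1826).

e_2 = (-0.3651, -0.9129, 0.1826)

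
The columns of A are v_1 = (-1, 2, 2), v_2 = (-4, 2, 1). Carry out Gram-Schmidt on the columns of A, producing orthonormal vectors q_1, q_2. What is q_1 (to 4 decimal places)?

q_1 = (-0.3333, 0.6667, 0.6667)

v_1 = (-1, 2, 2); ‖v_1‖ = 3.0000, so q_1 = (-0.3333, 0.6667, 0.6667).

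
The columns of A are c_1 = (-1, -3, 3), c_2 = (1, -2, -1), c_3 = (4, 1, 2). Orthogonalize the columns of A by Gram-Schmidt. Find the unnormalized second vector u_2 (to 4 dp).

u_2 = (1.1053, -1.6842, -1.3158)

c_1 = (-1, -3, 3); ‖c_1‖ = 4.3589, so e_1 = (-0.2294, -0.6882, 0.6882).
e_1·c_2 = (-0.2294)·1 + (-0.6882)·(-2) + 0.6882·(-1) = 0.4588.
u_2 = c_2 − 0.4588·e_1 = (1.1053, -1.6842, -1.3158).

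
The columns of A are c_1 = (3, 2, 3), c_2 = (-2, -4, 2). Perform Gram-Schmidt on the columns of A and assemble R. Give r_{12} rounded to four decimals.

r_{12} = -1.7056

q_1 = c_1/‖c_1‖ = (3, 2, 3)/4.6904 = (0.6396, 0.4264, 0.6396).
r_{12} = q_1·c_2 = -1.7056.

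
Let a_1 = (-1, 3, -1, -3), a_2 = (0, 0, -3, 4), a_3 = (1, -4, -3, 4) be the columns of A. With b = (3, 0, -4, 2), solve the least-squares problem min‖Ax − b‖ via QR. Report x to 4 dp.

e_1 = a_1/‖a_1‖ = (-1, 3, -1, -3)/4.4721 = (-0.2236, 0.6708, -0.2236, -0.6708).
r_{12} = e_1·a_2 = -2.0125.
u_2 = a_2 + 2.0125·e_1 = (-0.4500, 1.3500, -3.4500, 2.6500).
‖u_2‖ = 4.5771, so e_2 = (-0.0983, 0.2949, -0.7537, 0.5790).
r_{13} = e_1·a_3 = -4.9193; r_{23} = e_2·a_3 = 3.2990.
u_3 = a_3 + 4.9193·e_1 − 3.2990·e_2 = (0.2243, -1.6730, -1.6134, -1.2100).
‖u_3‖ = 2.6299, so e_3 = (0.0853, -0.6362, -0.6135, -0.4601).
Qᵀb = (-1.1180, 3.8780, 1.7896).
Back-substitute: x_3 = 1.7896/2.6299 = 0.6805.
x_2 = (3.8780 − 3.2990·0.6805)/4.5771 = 0.3568.
x_1 = (-1.1180 + 2.0125·0.3568 + 4.9193·0.6805)/4.4721 = 0.6591.

x = (0.6591, 0.3568, 0.6805)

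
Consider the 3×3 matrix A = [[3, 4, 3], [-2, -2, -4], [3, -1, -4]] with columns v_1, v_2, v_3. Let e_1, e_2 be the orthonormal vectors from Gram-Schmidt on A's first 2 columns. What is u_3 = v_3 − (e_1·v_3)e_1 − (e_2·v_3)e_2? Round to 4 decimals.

v_1 = (3, -2, 3); ‖v_1‖ = 4.6904, so e_1 = (0.6396, -0.4264, 0.6396).
e_1·v_2 = 0.6396·4 + (-0.4264)·(-2) + 0.6396·(-1) = 2.7716.
u_2 = v_2 − 2.7716·e_1 = (2.2273, -0.8182, -2.7727).
‖u_2‖ = 3.6494, so e_2 = (0.6103, -0.2242, -0.7598).
e_1·v_3 = 0.6396·3 + (-0.4264)·(-4) + 0.6396·(-4) = 1.0660; e_2·v_3 = 0.6103·3 + (-0.2242)·(-4) + (-0.7598)·(-4) = 5.7668.
u_3 = v_3 − 1.0660·e_1 − 5.7668·e_2 = (-1.2014, -2.2526, -0.3003).

u_3 = (-1.2014, -2.2526, -0.3003)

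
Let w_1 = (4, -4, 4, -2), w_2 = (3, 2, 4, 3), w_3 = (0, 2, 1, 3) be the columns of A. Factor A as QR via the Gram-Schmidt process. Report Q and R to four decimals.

Q = [[0.5547, 0.3287, -0.3897], [-0.5547, 0.5259, -0.6235], [0.5547, 0.4996, 0.1013], [-0.2774, 0.6048, 0.6702]], R = [[7.2111, 1.9415, -1.3868], [0.0000, 5.8507, 3.3658], [0.0000, 0.0000, 0.8651]]

w_1 = (4, -4, 4, -2); ‖w_1‖ = 7.2111, so q_1 = (0.5547, -0.5547, 0.5547, -0.2774).
q_1·w_2 = 0.5547·3 + (-0.5547)·2 + 0.5547·4 + (-0.2774)·3 = 1.9415.
u_2 = w_2 − 1.9415·q_1 = (1.9231, 3.0769, 2.9231, 3.5385).
‖u_2‖ = 5.8507, so q_2 = (0.3287, 0.5259, 0.4996, 0.6048).
q_1·w_3 = 0.5547·0 + (-0.5547)·2 + 0.5547·1 + (-0.2774)·3 = -1.3868; q_2·w_3 = 0.3287·0 + 0.5259·2 + 0.4996·1 + 0.6048·3 = 3.3658.
u_3 = w_3 + 1.3868·q_1 − 3.3658·q_2 = (-0.3371, -0.5393, 0.0876, 0.5798).
‖u_3‖ = 0.8651, so q_3 = (-0.3897, -0.6235, 0.1013, 0.6702).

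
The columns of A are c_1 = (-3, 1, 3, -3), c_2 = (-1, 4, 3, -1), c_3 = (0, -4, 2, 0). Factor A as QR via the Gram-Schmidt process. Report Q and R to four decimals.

c_1 = (-3, 1, 3, -3); ‖c_1‖ = 5.2915, so e_1 = (-0.5669, 0.1890, 0.5669, -0.5669).
e_1·c_2 = (-0.5669)·(-1) + 0.1890·4 + 0.5669·3 + (-0.5669)·(-1) = 3.5907.
u_2 = c_2 − 3.5907·e_1 = (1.0357, 3.3214, 0.9643, 1.0357).
‖u_2‖ = 3.7559, so e_2 = (0.2758, 0.8843, 0.2567, 0.2758).
e_1·c_3 = (-0.5669)·0 + 0.1890·(-4) + 0.5669·2 + (-0.5669)·0 = 0.3780; e_2·c_3 = 0.2758·0 + 0.8843·(-4) + 0.2567·2 + 0.2758·0 = -3.0238.
u_3 = c_3 − 0.3780·e_1 + 3.0238·e_2 = (1.0481, -1.3975, 2.5620, 1.0481).
‖u_3‖ = 3.2732, so e_3 = (0.3202, -0.4269, 0.7827, 0.3202).

Q = [[-0.5669, 0.2758, 0.3202], [0.1890, 0.8843, -0.4269], [0.5669, 0.2567, 0.7827], [-0.5669, 0.2758, 0.3202]], R = [[5.2915, 3.5907, 0.3780], [0.0000, 3.7559, -3.0238], [0.0000, 0.0000, 3.2732]]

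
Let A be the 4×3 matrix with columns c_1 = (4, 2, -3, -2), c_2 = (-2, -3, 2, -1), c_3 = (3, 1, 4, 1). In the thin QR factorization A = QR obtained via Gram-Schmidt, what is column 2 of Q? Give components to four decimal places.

c_1 = (4, 2, -3, -2); ‖c_1‖ = 5.7446, so q_1 = (0.6963, 0.3482, -0.5222, -0.3482).
q_1·c_2 = 0.6963·(-2) + 0.3482·(-3) + (-0.5222)·2 + (-0.3482)·(-1) = -3.1334.
u_2 = c_2 + 3.1334·q_1 = (0.1818, -1.9091, 0.3636, -2.0909).
‖u_2‖ = 2.8604, so q_2 = (0.0636, -0.6674, 0.1271, -0.7310).

q_2 = (0.0636, -0.6674, 0.1271, -0.7310)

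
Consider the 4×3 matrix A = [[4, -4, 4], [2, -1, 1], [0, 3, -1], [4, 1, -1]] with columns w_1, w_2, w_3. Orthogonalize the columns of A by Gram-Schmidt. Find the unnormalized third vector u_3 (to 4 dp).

w_1 = (4, 2, 0, 4); ‖w_1‖ = 6.0000, so e_1 = (0.6667, 0.3333, 0.0000, 0.6667).
e_1·w_2 = 0.6667·(-4) + 0.3333·(-1) + 0.0000·3 + 0.6667·1 = -2.3333.
u_2 = w_2 + 2.3333·e_1 = (-2.4444, -0.2222, 3.0000, 2.5556).
‖u_2‖ = 4.6428, so e_2 = (-0.5265, -0.0479, 0.6462, 0.5504).
e_1·w_3 = 0.6667·4 + 0.3333·1 + 0.0000·(-1) + 0.6667·(-1) = 2.3333; e_2·w_3 = (-0.5265)·4 + (-0.0479)·1 + 0.6462·(-1) + 0.5504·(-1) = -3.3505.
u_3 = w_3 − 2.3333·e_1 + 3.3505·e_2 = (0.6804, 0.0619, 1.1649, -0.7113).

u_3 = (0.6804, 0.0619, 1.1649, -0.7113)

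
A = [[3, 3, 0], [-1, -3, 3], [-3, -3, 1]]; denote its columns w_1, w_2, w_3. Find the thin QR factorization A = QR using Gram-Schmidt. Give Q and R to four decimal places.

w_1 = (3, -1, -3); ‖w_1‖ = 4.3589, so q_1 = (0.6882, -0.2294, -0.6882).
q_1·w_2 = 0.6882·3 + (-0.2294)·(-3) + (-0.6882)·(-3) = 4.8177.
u_2 = w_2 − 4.8177·q_1 = (-0.3158, -1.8947, 0.3158).
‖u_2‖ = 1.9467, so q_2 = (-0.1622, -0.9733, 0.1622).
q_1·w_3 = 0.6882·0 + (-0.2294)·3 + (-0.6882)·1 = -1.3765; q_2·w_3 = (-0.1622)·0 + (-0.9733)·3 + 0.1622·1 = -2.7578.
u_3 = w_3 + 1.3765·q_1 + 2.7578·q_2 = (0.5000, 0.0000, 0.5000).
‖u_3‖ = 0.7071, so q_3 = (0.7071, 0.0000, 0.7071).

Q = [[0.6882, -0.1622, 0.7071], [-0.2294, -0.9733, 0.0000], [-0.6882, 0.1622, 0.7071]], R = [[4.3589, 4.8177, -1.3765], [0.0000, 1.9467, -2.7578], [0.0000, 0.0000, 0.7071]]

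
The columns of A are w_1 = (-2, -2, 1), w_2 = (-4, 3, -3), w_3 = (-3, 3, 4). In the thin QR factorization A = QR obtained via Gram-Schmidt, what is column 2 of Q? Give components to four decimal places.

w_1 = (-2, -2, 1); ‖w_1‖ = 3.0000, so q_1 = (-0.6667, -0.6667, 0.3333).
q_1·w_2 = (-0.6667)·(-4) + (-0.6667)·3 + 0.3333·(-3) = -0.3333.
u_2 = w_2 + 0.3333·q_1 = (-4.2222, 2.7778, -2.8889).
‖u_2‖ = 5.8214, so q_2 = (-0.7253, 0.4772, -0.4963).

q_2 = (-0.7253, 0.4772, -0.4963)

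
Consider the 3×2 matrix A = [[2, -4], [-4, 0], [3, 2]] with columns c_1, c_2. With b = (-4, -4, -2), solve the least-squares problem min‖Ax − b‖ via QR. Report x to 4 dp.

c_1 = (2, -4, 3); ‖c_1‖ = 5.3852, so q_1 = (0.3714, -0.7428, 0.5571).
q_1·c_2 = 0.3714·(-4) + (-0.7428)·0 + 0.5571·2 = -0.3714.
u_2 = c_2 + 0.3714·q_1 = (-3.8621, -0.2759, 2.2069).
‖u_2‖ = 4.4567, so q_2 = (-0.8666, -0.0619, 0.4952).
Qᵀb = (0.3714, 2.7235).
Back-substitute: x_2 = 2.7235/4.4567 = 0.6111.
x_1 = (0.3714 + 0.3714·0.6111)/5.3852 = 0.1111.

x = (0.1111, 0.6111)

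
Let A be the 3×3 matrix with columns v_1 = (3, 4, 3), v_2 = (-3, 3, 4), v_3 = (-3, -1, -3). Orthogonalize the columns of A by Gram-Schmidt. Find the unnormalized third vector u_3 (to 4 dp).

u_3 = (-0.4737, 1.4211, -1.4211)

q_1 = v_1/‖v_1‖ = (3, 4, 3)/5.8310 = (0.5145, 0.6860, 0.5145).
r_{12} = q_1·v_2 = 2.5725.
u_2 = v_2 − 2.5725·q_1 = (-4.3235, 1.2353, 2.6765).
‖u_2‖ = 5.2328, so q_2 = (-0.8262, 0.2361, 0.5115).
r_{13} = q_1·v_3 = -3.7730; r_{23} = q_2·v_3 = 0.7082.
u_3 = v_3 + 3.7730·q_1 − 0.7082·q_2 = (-0.4737, 1.4211, -1.4211).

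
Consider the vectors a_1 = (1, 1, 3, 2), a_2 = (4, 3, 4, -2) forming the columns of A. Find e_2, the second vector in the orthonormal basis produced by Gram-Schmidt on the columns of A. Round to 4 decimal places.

e_2 = (0.5477, 0.3651, 0.1826, -0.7303)

a_1 = (1, 1, 3, 2); ‖a_1‖ = 3.8730, so e_1 = (0.2582, 0.2582, 0.7746, 0.5164).
e_1·a_2 = 0.2582·4 + 0.2582·3 + 0.7746·4 + 0.5164·(-2) = 3.8730.
u_2 = a_2 − 3.8730·e_1 = (3.0000, 2.0000, 1.0000, -4.0000).
‖u_2‖ = 5.4772, so e_2 = (0.5477, 0.3651, 0.1826, -0.7303).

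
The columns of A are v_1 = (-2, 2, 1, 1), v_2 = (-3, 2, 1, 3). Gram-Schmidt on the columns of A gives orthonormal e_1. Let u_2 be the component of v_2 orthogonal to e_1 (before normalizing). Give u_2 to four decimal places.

u_2 = (-0.2000, -0.8000, -0.4000, 1.6000)

v_1 = (-2, 2, 1, 1); ‖v_1‖ = 3.1623, so e_1 = (-0.6325, 0.6325, 0.3162, 0.3162).
e_1·v_2 = (-0.6325)·(-3) + 0.6325·2 + 0.3162·1 + 0.3162·3 = 4.4272.
u_2 = v_2 − 4.4272·e_1 = (-0.2000, -0.8000, -0.4000, 1.6000).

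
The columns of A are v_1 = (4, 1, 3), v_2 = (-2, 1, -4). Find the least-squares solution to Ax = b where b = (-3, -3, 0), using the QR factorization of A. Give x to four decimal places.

x = (-1.3946, -1.1189)

v_1 = (4, 1, 3); ‖v_1‖ = 5.0990, so q_1 = (0.7845, 0.1961, 0.5883).
q_1·v_2 = 0.7845·(-2) + 0.1961·1 + 0.5883·(-4) = -3.7262.
u_2 = v_2 + 3.7262·q_1 = (0.9231, 1.7308, -1.8077).
‖u_2‖ = 2.6675, so q_2 = (0.3460, 0.6488, -0.6777).
Qᵀb = (-2.9417, -2.9847).
Back-substitute: x_2 = -2.9847/2.6675 = -1.1189.
x_1 = (-2.9417 + 3.7262·(-1.1189))/5.0990 = -1.3946.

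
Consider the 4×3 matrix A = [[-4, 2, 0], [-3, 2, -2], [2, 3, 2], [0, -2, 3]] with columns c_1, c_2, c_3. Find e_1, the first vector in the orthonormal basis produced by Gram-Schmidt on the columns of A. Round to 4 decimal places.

e_1 = (-0.7428, -0.5571, 0.3714, 0.0000)

e_1 = c_1/‖c_1‖ = (-4, -3, 2, 0)/5.3852 = (-0.7428, -0.5571, 0.3714, 0.0000).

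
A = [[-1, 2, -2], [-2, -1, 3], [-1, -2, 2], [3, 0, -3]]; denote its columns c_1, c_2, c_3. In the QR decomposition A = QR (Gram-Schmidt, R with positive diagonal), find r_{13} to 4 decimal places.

r_{13} = -3.8730

c_1 = (-1, -2, -1, 3); ‖c_1‖ = 3.8730, so e_1 = (-0.2582, -0.5164, -0.2582, 0.7746).
r_{13} = e_1·c_3 = -3.8730.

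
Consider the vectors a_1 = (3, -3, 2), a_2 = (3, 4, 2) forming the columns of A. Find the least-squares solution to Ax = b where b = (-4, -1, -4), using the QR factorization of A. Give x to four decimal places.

x = (-0.7363, -0.8022)

e_1 = a_1/‖a_1‖ = (3, -3, 2)/4.6904 = (0.6396, -0.6396, 0.4264).
r_{12} = e_1·a_2 = 0.2132.
u_2 = a_2 − 0.2132·e_1 = (2.8636, 4.1364, 1.9091).
‖u_2‖ = 5.3809, so e_2 = (0.5322, 0.7687, 0.3548).
Qᵀb = (-3.6244, -4.3166).
Back-substitute: x_2 = -4.3166/5.3809 = -0.8022.
x_1 = (-3.6244 − 0.2132·(-0.8022))/4.6904 = -0.7363.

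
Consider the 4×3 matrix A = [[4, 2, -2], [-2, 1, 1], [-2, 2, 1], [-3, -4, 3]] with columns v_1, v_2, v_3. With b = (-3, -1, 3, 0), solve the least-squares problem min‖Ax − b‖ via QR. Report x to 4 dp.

x = (-1.2893, 0.0377, -1.2390)

v_1 = (4, -2, -2, -3); ‖v_1‖ = 5.7446, so q_1 = (0.6963, -0.3482, -0.3482, -0.5222).
q_1·v_2 = 0.6963·2 + (-0.3482)·1 + (-0.3482)·2 + (-0.5222)·(-4) = 2.4371.
u_2 = v_2 − 2.4371·q_1 = (0.3030, 1.8485, 2.8485, -2.7273).
‖u_2‖ = 4.3658, so q_2 = (0.0694, 0.4234, 0.6524, -0.6247).
q_1·v_3 = 0.6963·(-2) + (-0.3482)·1 + (-0.3482)·1 + (-0.5222)·3 = -3.6556; q_2·v_3 = 0.0694·(-2) + 0.4234·1 + 0.6524·1 + (-0.6247)·3 = -0.9370.
u_3 = v_3 + 3.6556·q_1 + 0.9370·q_2 = (0.6105, 0.1240, 0.3386, 0.5056).
‖u_3‖ = 0.8708, so q_3 = (0.7010, 0.1424, 0.3889, 0.5806).
Qᵀb = (-2.7852, 1.3257, -1.0790).
Back-substitute: x_3 = -1.0790/0.8708 = -1.2390.
x_2 = (1.3257 + 0.9370·(-1.2390))/4.3658 = 0.0377.
x_1 = (-2.7852 − 2.4371·0.0377 + 3.6556·(-1.2390))/5.7446 = -1.2893.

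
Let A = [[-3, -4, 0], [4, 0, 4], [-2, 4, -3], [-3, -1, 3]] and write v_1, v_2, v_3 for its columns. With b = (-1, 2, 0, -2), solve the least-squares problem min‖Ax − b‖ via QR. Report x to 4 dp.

x = (0.4804, 0.0290, -0.1121)

v_1 = (-3, 4, -2, -3); ‖v_1‖ = 6.1644, so e_1 = (-0.4867, 0.6489, -0.3244, -0.4867).
e_1·v_2 = (-0.4867)·(-4) + 0.6489·0 + (-0.3244)·4 + (-0.4867)·(-1) = 1.1355.
u_2 = v_2 − 1.1355·e_1 = (-3.4474, -0.7368, 4.3684, -0.4474).
‖u_2‖ = 5.6312, so e_2 = (-0.6122, -0.1308, 0.7758, -0.0794).
e_1·v_3 = (-0.4867)·0 + 0.6489·4 + (-0.3244)·(-3) + (-0.4867)·3 = 2.1089; e_2·v_3 = (-0.6122)·0 + (-0.1308)·4 + 0.7758·(-3) + (-0.0794)·3 = -3.0890.
u_3 = v_3 − 2.1089·e_1 + 3.0890·e_2 = (-0.8647, 2.2274, 0.0805, 3.7809).
‖u_3‖ = 4.4733, so e_3 = (-0.1933, 0.4979, 0.0180, 0.8452).
Qᵀb = (2.7578, 0.5094, -0.5013).
Back-substitute: x_3 = -0.5013/4.4733 = -0.1121.
x_2 = (0.5094 + 3.0890·(-0.1121))/5.6312 = 0.0290.
x_1 = (2.7578 − 1.1355·0.0290 − 2.1089·(-0.1121))/6.1644 = 0.4804.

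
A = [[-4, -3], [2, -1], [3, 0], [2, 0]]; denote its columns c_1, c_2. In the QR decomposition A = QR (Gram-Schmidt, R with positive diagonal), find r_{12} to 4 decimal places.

e_1 = c_1/‖c_1‖ = (-4, 2, 3, 2)/5.7446 = (-0.6963, 0.3482, 0.5222, 0.3482).
r_{12} = e_1·c_2 = 1.7408.

r_{12} = 1.7408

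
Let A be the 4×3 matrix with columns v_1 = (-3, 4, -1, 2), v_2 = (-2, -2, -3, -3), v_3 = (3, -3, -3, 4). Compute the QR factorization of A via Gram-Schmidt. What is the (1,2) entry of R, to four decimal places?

v_1 = (-3, 4, -1, 2); ‖v_1‖ = 5.4772, so q_1 = (-0.5477, 0.7303, -0.1826, 0.3651).
r_{12} = q_1·v_2 = -0.9129.

r_{12} = -0.9129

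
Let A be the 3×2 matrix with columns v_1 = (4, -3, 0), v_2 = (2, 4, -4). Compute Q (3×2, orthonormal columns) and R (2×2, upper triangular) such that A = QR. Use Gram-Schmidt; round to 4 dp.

Q = [[0.8000, 0.4440], [-0.6000, 0.5920], [0.0000, -0.6727]], R = [[5.0000, -0.8000], [0.0000, 5.9464]]

q_1 = v_1/‖v_1‖ = (4, -3, 0)/5.0000 = (0.8000, -0.6000, 0.0000).
r_{12} = q_1·v_2 = -0.8000.
u_2 = v_2 + 0.8000·q_1 = (2.6400, 3.5200, -4.0000).
‖u_2‖ = 5.9464, so q_2 = (0.4440, 0.5920, -0.6727).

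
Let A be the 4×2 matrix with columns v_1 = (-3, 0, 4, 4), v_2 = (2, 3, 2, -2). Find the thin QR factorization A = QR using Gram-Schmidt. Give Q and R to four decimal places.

Q = [[-0.4685, 0.3480], [0.0000, 0.6688], [0.6247, 0.5764], [0.6247, -0.3154]], R = [[6.4031, -0.9370], [0.0000, 4.4857]]

e_1 = v_1/‖v_1‖ = (-3, 0, 4, 4)/6.4031 = (-0.4685, 0.0000, 0.6247, 0.6247).
r_{12} = e_1·v_2 = -0.9370.
u_2 = v_2 + 0.9370·e_1 = (1.5610, 3.0000, 2.5854, -1.4146).
‖u_2‖ = 4.4857, so e_2 = (0.3480, 0.6688, 0.5764, -0.3154).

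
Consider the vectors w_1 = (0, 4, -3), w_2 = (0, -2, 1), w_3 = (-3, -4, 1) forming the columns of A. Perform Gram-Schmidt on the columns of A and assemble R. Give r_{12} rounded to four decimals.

r_{12} = -2.2000

w_1 = (0, 4, -3); ‖w_1‖ = 5.0000, so e_1 = (0.0000, 0.8000, -0.6000).
r_{12} = e_1·w_2 = -2.2000.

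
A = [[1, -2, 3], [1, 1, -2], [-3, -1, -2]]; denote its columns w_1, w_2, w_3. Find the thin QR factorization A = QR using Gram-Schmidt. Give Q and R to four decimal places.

e_1 = w_1/‖w_1‖ = (1, 1, -3)/3.3166 = (0.3015, 0.3015, -0.9045).
r_{12} = e_1·w_2 = 0.6030.
u_2 = w_2 − 0.6030·e_1 = (-2.1818, 0.8182, -0.4545).
‖u_2‖ = 2.3741, so e_2 = (-0.9190, 0.3446, -0.1915).
r_{13} = e_1·w_3 = 2.1106; r_{23} = e_2·w_3 = -3.0634.
u_3 = w_3 − 2.1106·e_1 + 3.0634·e_2 = (-0.4516, -1.5806, -0.6774).
‖u_3‖ = 1.7780, so e_3 = (-0.2540, -0.8890, -0.3810).

Q = [[0.3015, -0.9190, -0.2540], [0.3015, 0.3446, -0.8890], [-0.9045, -0.1915, -0.3810]], R = [[3.3166, 0.6030, 2.1106], [0.0000, 2.3741, -3.0634], [0.0000, 0.0000, 1.7780]]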